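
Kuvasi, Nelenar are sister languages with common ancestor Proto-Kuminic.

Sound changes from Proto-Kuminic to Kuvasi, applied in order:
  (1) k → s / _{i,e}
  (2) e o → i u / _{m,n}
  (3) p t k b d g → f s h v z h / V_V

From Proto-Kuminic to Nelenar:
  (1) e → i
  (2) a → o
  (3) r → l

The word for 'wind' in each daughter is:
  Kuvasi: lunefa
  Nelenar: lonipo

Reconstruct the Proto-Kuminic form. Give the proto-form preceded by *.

*lonepa

Position 2: Kuvasi has u, Nelenar has o. Taking the neighbouring segments as reconstructed: Kuvasi u could go back to *o or *u; Nelenar o could go back to *a or *o — the one source consistent with every daughter is *o.
Position 4: Kuvasi has e, Nelenar has i. Kuvasi preserves e here (none of its changes turn any other segment into e), so the proto-segment is *e.
Position 5: Kuvasi has f, Nelenar has p. Nelenar preserves p here (none of its changes turn any other segment into p), so the proto-segment is *p.
This points to *lonepa. Verify forward in each daughter:
Kuvasi: *lonepa > lunepa > lunefa  (by pre-nasal raising, intervocalic lenition)
Nelenar: start from *lonepa.
  rule 1 (vowel merger): lonepa → lonipa
  rule 2 (vowel merger): lonipa → lonipo
  rule 3: no change — lonipo
  ⇒ Nelenar lonipo
*lonepa is the unique common source.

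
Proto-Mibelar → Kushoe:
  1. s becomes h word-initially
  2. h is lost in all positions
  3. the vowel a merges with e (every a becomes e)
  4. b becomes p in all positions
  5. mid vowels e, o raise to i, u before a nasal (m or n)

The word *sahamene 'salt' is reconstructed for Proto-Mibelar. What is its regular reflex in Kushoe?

eimine

Kushoe: *sahamene
  sahamene → hahamene   [debuccalisation]
  hahamene → aamene   [h-loss]
  aamene → eemene   [vowel merger]
  eemene (rule 4 does not apply)
  eemene → eimine   [pre-nasal raising]
  giving Kushoe eimine.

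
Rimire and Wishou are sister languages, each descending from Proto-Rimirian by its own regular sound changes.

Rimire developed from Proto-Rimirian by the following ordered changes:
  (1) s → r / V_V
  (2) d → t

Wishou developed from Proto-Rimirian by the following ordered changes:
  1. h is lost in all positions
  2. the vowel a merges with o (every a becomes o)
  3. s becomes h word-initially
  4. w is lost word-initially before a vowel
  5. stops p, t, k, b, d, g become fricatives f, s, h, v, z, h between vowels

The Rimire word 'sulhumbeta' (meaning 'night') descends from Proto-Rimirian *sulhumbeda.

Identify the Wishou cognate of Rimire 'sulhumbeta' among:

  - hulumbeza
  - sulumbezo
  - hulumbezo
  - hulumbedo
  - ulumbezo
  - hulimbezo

Wishou: start from *sulhumbeda.
  rule 1 (h-loss): sulhumbeda → sulumbeda
  rule 2 (vowel merger): sulumbeda → sulumbedo
  rule 3 (debuccalisation): sulumbedo → hulumbedo
  rule 4: no change — hulumbedo
  rule 5 (intervocalic lenition): hulumbedo → hulumbezo
  ⇒ Wishou hulumbezo
Among the options, 'hulumbezo' alone shows every Wishou change applied in order.

hulumbezo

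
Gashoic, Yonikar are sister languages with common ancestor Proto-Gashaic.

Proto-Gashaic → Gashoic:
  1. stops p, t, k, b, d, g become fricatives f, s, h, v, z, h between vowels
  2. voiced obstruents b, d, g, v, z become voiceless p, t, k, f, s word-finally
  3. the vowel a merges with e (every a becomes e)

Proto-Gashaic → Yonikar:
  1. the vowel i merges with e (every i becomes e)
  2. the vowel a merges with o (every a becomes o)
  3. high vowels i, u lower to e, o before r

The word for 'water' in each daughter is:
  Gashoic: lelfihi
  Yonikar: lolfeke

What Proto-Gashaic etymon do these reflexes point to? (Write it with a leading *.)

Position 6: Gashoic has h, Yonikar has k. Yonikar preserves k here (none of its changes turn any other segment into k), so the proto-segment is *k.
Position 7: Gashoic has i, Yonikar has e. Gashoic preserves i here (none of its changes turn any other segment into i), so the proto-segment is *i.
Verify the candidate proto-form against each daughter:
Gashoic: *lalfiki > lalfihi > lelfihi  (by intervocalic lenition, vowel merger)
Yonikar: *lalfiki > lalfeke > lolfeke  (by vowel merger, vowel merger)
Only *lalfiki yields all of Gashoic lelfihi, Yonikar lolfeke.

*lalfiki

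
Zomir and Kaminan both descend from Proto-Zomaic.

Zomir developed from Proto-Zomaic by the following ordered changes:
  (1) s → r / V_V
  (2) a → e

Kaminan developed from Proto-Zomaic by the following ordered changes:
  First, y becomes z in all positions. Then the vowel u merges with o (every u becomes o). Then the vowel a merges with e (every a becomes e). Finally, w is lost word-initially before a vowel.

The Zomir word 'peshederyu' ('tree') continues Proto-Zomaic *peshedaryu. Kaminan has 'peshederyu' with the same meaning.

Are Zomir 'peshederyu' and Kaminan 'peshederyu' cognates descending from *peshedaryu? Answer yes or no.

Derive the expected Kaminan reflex of *peshedaryu:
Kaminan: *peshedaryu > peshedarzu > peshedarzo > peshederzo  (by unconditioned shift, vowel merger, vowel merger)
The regular Kaminan reflex would be 'peshederzo', but the attested form is 'peshederyu'. The correspondence is irregular, so they are not cognates (the Kaminan form has a different source).

no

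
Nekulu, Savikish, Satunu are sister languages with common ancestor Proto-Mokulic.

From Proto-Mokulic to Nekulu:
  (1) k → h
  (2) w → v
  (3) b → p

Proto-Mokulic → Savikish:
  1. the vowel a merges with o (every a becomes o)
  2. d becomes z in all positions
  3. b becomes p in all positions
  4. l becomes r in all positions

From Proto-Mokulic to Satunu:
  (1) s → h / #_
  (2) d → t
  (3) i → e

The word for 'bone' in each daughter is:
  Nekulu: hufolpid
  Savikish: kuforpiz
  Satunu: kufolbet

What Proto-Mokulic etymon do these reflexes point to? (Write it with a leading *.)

Position 6: Nekulu has p, Savikish has p, Satunu has b. Satunu preserves b here (none of its changes turn any other segment into b), so the proto-segment is *b.
Position 5: Nekulu has l, Savikish has r, Satunu has l. Nekulu preserves l here (none of its changes turn any other segment into l), so the proto-segment is *l.
Verify the candidate proto-form against each daughter:
Nekulu: *kufolbid
  kufolbid → hufolbid   [unconditioned shift]
  hufolbid (rule 2 does not apply)
  hufolbid → hufolpid   [unconditioned shift]
  giving Nekulu hufolpid.
Savikish: *kufolbid
  kufolbid (rule 1 does not apply)
  kufolbid → kufolbiz   [unconditioned shift]
  kufolbiz → kufolpiz   [unconditioned shift]
  kufolpiz → kuforpiz   [unconditioned shift]
  giving Savikish kuforpiz.
Satunu: *kufolbid
  kufolbid (rule 1 does not apply)
  kufolbid → kufolbit   [unconditioned shift]
  kufolbit → kufolbet   [vowel merger]
  giving Satunu kufolbet.
No other proto-form is consistent with every reflex, so the reconstruction is *kufolbid.

*kufolbid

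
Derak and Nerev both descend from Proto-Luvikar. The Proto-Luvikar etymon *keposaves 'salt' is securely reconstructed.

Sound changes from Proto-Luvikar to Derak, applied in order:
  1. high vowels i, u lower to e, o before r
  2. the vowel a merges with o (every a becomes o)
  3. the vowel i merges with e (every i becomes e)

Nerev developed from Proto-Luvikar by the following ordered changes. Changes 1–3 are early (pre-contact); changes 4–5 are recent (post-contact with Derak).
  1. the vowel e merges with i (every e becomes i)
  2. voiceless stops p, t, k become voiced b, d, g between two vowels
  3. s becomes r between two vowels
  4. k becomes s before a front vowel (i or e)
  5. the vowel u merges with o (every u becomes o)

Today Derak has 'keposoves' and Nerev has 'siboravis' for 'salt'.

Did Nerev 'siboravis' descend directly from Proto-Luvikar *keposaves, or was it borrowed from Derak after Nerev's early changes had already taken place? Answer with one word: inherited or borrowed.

inherited

If inherited, *keposaves would pass through all of Nerev's changes:
Nerev: *keposaves > kiposavis > kibosavis > kiboravis > siboravis  (by vowel merger, intervocalic voicing, rhotacism, palatalisation)
If borrowed from Derak 'keposoves' after the early changes, it would undergo only the recent ones:
  rule 4 (palatalisation): keposoves → seposoves
  rule 5 (vowel merger): no change (seposoves)
  ⇒ as a loan: seposoves
Nerev 'siboravis' matches the inherited outcome exactly, so it is an inherited cognate, not a loan.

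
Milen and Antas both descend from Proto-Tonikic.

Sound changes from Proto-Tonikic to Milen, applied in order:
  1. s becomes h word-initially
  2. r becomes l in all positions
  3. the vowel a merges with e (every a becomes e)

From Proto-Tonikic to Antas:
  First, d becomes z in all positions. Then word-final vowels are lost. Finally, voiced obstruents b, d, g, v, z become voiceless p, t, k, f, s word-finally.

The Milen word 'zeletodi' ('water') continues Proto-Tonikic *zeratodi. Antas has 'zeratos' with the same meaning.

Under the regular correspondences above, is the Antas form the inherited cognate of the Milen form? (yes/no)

yes

Derive the expected Antas reflex of *zeratodi:
Antas: *zeratodi
  zeratodi → zeratozi   [unconditioned shift]
  zeratozi → zeratoz   [apocope]
  zeratoz → zeratos   [final devoicing]
  giving Antas zeratos.
Antas 'zeratos' matches the regular reflex exactly, so the pair is cognate.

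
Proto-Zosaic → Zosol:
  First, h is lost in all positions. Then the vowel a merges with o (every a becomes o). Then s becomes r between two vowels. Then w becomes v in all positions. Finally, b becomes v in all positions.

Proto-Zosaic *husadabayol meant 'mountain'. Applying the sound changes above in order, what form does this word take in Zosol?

Zosol: start from *husadabayol.
  rule 1 (h-loss): husadabayol → usadabayol
  rule 2 (vowel merger): usadabayol → usodoboyol
  rule 3 (rhotacism): usodoboyol → urodoboyol
  rule 4: no change — urodoboyol
  rule 5 (unconditioned shift): urodoboyol → urodovoyol
  ⇒ Zosol urodovoyol

urodovoyol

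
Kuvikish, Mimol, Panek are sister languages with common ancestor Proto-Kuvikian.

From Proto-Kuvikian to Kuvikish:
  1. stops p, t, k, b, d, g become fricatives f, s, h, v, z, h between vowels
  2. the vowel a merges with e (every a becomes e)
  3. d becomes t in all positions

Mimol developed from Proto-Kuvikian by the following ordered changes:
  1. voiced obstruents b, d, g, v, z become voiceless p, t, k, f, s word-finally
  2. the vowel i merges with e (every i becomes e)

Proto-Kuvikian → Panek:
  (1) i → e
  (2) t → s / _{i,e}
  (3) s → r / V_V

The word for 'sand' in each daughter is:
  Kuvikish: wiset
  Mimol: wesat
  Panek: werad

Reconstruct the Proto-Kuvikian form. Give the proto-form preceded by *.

*wisad

Position 3: Kuvikish has s, Mimol has s, Panek has r. Taking the neighbouring segments as reconstructed: Kuvikish s could go back to *t or *s; Mimol s can only go back to *s; Panek r could go back to *s or *r — the one source consistent with every daughter is *s.
Position 5: Kuvikish has t, Mimol has t, Panek has d. Panek preserves d here (none of its changes turn any other segment into d), so the proto-segment is *d.
Continuing position by position gives *wisad; check it forward:
Kuvikish: start from *wisad.
  rule 1: no change — wisad
  rule 2 (vowel merger): wisad → wised
  rule 3 (unconditioned shift): wised → wiset
  ⇒ Kuvikish wiset
Mimol: *wisad
  wisad → wisat   [final devoicing]
  wisat → wesat   [vowel merger]
  giving Mimol wesat.
Panek: *wisad
  wisad → wesad   [vowel merger]
  wesad (rule 2 does not apply)
  wesad → werad   [rhotacism]
  giving Panek werad.
No other proto-form is consistent with every reflex, so the reconstruction is *wisad.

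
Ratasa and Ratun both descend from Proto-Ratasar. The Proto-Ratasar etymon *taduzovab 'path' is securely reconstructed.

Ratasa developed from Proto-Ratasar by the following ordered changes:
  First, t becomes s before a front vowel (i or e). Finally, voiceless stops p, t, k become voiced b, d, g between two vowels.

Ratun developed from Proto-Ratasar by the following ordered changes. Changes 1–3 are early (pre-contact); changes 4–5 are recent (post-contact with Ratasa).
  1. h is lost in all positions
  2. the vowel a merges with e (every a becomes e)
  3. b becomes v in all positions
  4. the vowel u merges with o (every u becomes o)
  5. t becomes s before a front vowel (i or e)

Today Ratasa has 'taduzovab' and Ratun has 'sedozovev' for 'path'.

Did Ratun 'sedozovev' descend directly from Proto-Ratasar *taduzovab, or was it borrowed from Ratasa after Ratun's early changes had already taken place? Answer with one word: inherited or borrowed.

If inherited, *taduzovab would pass through all of Ratun's changes:
Ratun: *taduzovab
  taduzovab (rule 1 does not apply)
  taduzovab → teduzoveb   [vowel merger]
  teduzoveb → teduzovev   [unconditioned shift]
  teduzovev → tedozovev   [vowel merger]
  tedozovev → sedozovev   [palatalisation]
  giving Ratun sedozovev.
If borrowed from Ratasa 'taduzovab' after the early changes, it would undergo only the recent ones:
  rule 4 (vowel merger): taduzovab → tadozovab
  rule 5 (palatalisation): no change (tadozovab)
  ⇒ as a loan: tadozovab
Ratun 'sedozovev' matches the inherited outcome exactly, so it is an inherited cognate, not a loan.

inherited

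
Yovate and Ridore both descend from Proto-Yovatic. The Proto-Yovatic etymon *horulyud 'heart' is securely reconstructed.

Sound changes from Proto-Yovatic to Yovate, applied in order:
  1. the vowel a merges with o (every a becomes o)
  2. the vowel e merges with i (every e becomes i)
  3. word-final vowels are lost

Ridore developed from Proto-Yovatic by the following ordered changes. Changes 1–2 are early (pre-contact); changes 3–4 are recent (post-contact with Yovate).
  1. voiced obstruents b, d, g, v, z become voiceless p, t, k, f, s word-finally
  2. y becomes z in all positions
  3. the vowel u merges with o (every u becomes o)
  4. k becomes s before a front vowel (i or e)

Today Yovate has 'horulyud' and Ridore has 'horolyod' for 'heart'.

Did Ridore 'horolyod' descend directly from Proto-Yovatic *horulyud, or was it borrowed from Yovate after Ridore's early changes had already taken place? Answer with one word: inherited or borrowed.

If inherited, *horulyud would pass through all of Ridore's changes:
Ridore: *horulyud
  horulyud → horulyut   [final devoicing]
  horulyut → horulzut   [unconditioned shift]
  horulzut → horolzot   [vowel merger]
  horolzot (rule 4 does not apply)
  giving Ridore horolzot.
If borrowed from Yovate 'horulyud' after the early changes, it would undergo only the recent ones:
  rule 3 (vowel merger): horulyud → horolyod
  rule 4 (palatalisation): no change (horolyod)
  ⇒ as a loan: horolyod
Ridore 'horolyod' matches the loan outcome 'horolyod', not the inherited 'horolzot' — it skipped the early Ridore changes, so it was borrowed from Yovate.

borrowed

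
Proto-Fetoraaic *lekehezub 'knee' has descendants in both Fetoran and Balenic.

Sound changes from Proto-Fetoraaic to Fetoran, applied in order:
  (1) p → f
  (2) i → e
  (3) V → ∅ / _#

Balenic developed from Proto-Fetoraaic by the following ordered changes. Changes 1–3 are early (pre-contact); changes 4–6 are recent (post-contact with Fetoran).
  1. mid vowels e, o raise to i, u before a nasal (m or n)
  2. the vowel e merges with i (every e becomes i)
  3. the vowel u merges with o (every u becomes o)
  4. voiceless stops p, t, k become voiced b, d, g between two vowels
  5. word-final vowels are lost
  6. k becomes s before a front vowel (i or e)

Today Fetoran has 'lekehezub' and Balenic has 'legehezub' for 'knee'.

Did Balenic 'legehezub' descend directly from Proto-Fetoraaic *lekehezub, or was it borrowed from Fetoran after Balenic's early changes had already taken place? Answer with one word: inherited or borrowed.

If inherited, *lekehezub would pass through all of Balenic's changes:
Balenic: *lekehezub > likihizub > likihizob > ligihizob  (by vowel merger, vowel merger, intervocalic voicing)
If borrowed from Fetoran 'lekehezub' after the early changes, it would undergo only the recent ones:
  rule 4 (intervocalic voicing): lekehezub → legehezub
  rule 5 (apocope): no change (legehezub)
  rule 6 (palatalisation): no change (legehezub)
  ⇒ as a loan: legehezub
Balenic 'legehezub' matches the loan outcome 'legehezub', not the inherited 'ligihizob' — it skipped the early Balenic changes, so it was borrowed from Fetoran.

borrowed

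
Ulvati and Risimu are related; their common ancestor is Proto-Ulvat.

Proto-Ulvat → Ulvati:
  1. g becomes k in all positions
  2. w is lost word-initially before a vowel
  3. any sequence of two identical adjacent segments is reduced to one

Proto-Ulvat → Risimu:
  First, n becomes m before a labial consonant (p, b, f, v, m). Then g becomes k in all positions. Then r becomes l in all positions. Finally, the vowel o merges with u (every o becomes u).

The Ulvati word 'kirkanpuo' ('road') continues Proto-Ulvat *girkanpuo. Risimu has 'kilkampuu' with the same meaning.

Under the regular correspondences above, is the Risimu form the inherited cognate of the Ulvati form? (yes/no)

yes

Derive the expected Risimu reflex of *girkanpuo:
Risimu: *girkanpuo > girkampuo > kirkampuo > kilkampuo > kilkampuu  (by nasal place assimilation, unconditioned shift, unconditioned shift, vowel merger)
Risimu 'kilkampuu' matches the regular reflex exactly, so the pair is cognate.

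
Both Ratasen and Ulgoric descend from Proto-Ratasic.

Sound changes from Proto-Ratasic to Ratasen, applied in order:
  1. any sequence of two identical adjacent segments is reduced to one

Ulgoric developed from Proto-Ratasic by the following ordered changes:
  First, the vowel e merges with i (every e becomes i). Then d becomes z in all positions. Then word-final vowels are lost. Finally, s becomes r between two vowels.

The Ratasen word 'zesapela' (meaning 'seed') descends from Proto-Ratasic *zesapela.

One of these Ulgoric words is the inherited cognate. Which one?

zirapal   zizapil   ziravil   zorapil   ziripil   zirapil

zirapil

Ulgoric: *zesapela
  zesapela → zisapila   [vowel merger]
  zisapila (rule 2 does not apply)
  zisapila → zisapil   [apocope]
  zisapil → zirapil   [rhotacism]
  giving Ulgoric zirapil.
The other candidates each miss or misapply at least one Ulgoric change.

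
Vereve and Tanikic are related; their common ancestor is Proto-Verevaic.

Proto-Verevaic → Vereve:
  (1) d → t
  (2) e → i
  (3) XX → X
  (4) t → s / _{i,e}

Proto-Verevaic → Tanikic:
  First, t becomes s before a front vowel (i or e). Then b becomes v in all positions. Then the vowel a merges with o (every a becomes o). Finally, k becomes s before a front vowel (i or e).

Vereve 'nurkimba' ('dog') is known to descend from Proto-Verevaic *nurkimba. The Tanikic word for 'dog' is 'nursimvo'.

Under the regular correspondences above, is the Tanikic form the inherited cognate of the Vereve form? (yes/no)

Derive the expected Tanikic reflex of *nurkimba:
Tanikic: start from *nurkimba.
  rule 1: no change — nurkimba
  rule 2 (unconditioned shift): nurkimba → nurkimva
  rule 3 (vowel merger): nurkimva → nurkimvo
  rule 4 (palatalisation): nurkimvo → nursimvo
  ⇒ Tanikic nursimvo
Tanikic 'nursimvo' matches the regular reflex exactly, so the pair is cognate.

yes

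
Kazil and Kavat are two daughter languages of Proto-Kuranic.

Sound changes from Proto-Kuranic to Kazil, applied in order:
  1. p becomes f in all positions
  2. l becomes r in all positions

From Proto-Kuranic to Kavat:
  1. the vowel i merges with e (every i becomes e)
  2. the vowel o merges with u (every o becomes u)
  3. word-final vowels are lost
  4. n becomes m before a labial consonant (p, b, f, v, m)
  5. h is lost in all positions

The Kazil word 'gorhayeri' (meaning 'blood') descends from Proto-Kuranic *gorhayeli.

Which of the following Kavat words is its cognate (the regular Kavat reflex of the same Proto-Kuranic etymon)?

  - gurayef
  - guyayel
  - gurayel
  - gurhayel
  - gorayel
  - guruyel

gurayel

Kavat: start from *gorhayeli.
  rule 1 (vowel merger): gorhayeli → gorhayele
  rule 2 (vowel merger): gorhayele → gurhayele
  rule 3 (apocope): gurhayele → gurhayel
  rule 4: no change — gurhayel
  rule 5 (h-loss): gurhayel → gurayel
  ⇒ Kavat gurayel
Only 'gurayel' matches the regular Kavat development of *gorhayeli.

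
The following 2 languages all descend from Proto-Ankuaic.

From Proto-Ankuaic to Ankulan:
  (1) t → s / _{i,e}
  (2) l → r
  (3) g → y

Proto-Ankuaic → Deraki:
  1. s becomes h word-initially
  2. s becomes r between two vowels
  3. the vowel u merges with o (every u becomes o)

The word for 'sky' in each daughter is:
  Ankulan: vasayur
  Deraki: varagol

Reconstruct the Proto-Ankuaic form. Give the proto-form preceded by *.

*vasagul

Position 3: Ankulan has s, Deraki has r. Taking the neighbouring segments as reconstructed: Ankulan s can only go back to *s; Deraki r could go back to *s or *r — the one source consistent with every daughter is *s.
Position 6: Ankulan has u, Deraki has o. Ankulan preserves u here (none of its changes turn any other segment into u), so the proto-segment is *u.
Verify the candidate proto-form against each daughter:
Ankulan: *vasagul > vasagur > vasayur  (by unconditioned shift, unconditioned shift)
Deraki: start from *vasagul.
  rule 1: no change — vasagul
  rule 2 (rhotacism): vasagul → varagul
  rule 3 (vowel merger): varagul → varagol
  ⇒ Deraki varagol
Only *vasagul yields all of Ankulan vasayur, Deraki varagol.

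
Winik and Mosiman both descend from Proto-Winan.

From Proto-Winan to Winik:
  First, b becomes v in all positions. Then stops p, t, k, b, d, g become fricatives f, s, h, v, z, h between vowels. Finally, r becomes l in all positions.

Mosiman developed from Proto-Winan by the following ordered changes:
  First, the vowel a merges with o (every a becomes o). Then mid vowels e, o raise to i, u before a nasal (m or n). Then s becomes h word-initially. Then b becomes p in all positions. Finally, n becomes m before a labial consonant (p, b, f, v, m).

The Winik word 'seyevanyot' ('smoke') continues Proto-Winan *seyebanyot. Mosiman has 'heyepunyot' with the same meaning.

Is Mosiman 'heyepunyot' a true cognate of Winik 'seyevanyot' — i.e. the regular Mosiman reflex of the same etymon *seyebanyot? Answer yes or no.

Derive the expected Mosiman reflex of *seyebanyot:
Mosiman: *seyebanyot > seyebonyot > seyebunyot > heyebunyot > heyepunyot  (by vowel merger, pre-nasal raising, debuccalisation, unconditioned shift)
Mosiman 'heyepunyot' matches the regular reflex exactly, so the pair is cognate.

yes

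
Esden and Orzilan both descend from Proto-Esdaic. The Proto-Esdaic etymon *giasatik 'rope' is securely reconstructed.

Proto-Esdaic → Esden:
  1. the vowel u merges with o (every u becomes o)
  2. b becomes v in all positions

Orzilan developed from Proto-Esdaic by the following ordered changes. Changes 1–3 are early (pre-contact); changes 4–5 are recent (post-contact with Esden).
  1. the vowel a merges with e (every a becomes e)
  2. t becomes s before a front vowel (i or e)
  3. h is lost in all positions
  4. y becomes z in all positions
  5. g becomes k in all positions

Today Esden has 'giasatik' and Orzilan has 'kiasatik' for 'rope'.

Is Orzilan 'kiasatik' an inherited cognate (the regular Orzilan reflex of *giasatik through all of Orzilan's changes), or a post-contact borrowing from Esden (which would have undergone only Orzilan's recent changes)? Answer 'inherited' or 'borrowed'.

borrowed

If inherited, *giasatik would pass through all of Orzilan's changes:
Orzilan: start from *giasatik.
  rule 1 (vowel merger): giasatik → giesetik
  rule 2 (palatalisation): giesetik → giesesik
  rule 3: no change — giesesik
  rule 4: no change — giesesik
  rule 5 (unconditioned shift): giesesik → kiesesik
  ⇒ Orzilan kiesesik
If borrowed from Esden 'giasatik' after the early changes, it would undergo only the recent ones:
  rule 4 (unconditioned shift): no change (giasatik)
  rule 5 (unconditioned shift): giasatik → kiasatik
  ⇒ as a loan: kiasatik
Orzilan 'kiasatik' matches the loan outcome 'kiasatik', not the inherited 'kiesesik' — it skipped the early Orzilan changes, so it was borrowed from Esden.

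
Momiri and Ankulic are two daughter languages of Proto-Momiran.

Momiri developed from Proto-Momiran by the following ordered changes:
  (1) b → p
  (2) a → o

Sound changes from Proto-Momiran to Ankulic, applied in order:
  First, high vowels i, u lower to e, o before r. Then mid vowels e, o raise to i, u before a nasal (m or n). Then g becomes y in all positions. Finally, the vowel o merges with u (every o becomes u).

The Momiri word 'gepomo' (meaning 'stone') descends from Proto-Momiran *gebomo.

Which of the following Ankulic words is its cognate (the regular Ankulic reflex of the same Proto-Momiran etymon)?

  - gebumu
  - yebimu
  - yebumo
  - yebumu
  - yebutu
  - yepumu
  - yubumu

Ankulic: start from *gebomo.
  rule 1: no change — gebomo
  rule 2 (pre-nasal raising): gebomo → gebumo
  rule 3 (unconditioned shift): gebumo → yebumo
  rule 4 (vowel merger): yebumo → yebumu
  ⇒ Ankulic yebumu
Only 'yebumu' matches the regular Ankulic development of *gebomo.

yebumu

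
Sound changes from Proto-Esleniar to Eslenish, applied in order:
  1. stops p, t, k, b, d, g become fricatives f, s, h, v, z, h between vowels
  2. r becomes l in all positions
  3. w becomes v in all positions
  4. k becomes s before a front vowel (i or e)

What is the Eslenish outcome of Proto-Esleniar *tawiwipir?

Eslenish: *tawiwipir
  tawiwipir → tawiwifir   [intervocalic lenition]
  tawiwifir → tawiwifil   [unconditioned shift]
  tawiwifil → tavivifil   [unconditioned shift]
  tavivifil (rule 4 does not apply)
  giving Eslenish tavivifil.

tavivifil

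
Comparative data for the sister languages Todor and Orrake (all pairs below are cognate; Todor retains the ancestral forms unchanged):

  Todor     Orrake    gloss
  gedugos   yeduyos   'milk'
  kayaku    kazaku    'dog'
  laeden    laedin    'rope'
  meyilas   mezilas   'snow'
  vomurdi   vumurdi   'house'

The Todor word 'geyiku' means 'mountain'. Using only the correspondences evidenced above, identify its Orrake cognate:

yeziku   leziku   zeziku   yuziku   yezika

gedugos ~ yeduyos — Todor g corresponds to Orrake y word-initially before a front vowel.
meyilas ~ mezilas — Todor y corresponds to Orrake z between vowels (before a front vowel).
Applying these to Todor 'geyiku':
  geyiku → yeyiku   (g→y word-initially before a front vowel)
  yeyiku → yeziku   (y→z between vowels (before a front vowel))
So the Orrake cognate is 'yeziku'.

yeziku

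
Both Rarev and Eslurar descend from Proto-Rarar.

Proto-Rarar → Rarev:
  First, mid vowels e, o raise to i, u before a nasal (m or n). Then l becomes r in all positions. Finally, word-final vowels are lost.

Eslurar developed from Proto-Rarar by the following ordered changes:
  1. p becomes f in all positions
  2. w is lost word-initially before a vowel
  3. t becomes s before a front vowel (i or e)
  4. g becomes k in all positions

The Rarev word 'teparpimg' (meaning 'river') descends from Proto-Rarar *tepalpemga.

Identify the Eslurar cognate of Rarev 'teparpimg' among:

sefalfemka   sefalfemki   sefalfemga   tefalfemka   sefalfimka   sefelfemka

Eslurar: start from *tepalpemga.
  rule 1 (unconditioned shift): tepalpemga → tefalfemga
  rule 2: no change — tefalfemga
  rule 3 (palatalisation): tefalfemga → sefalfemga
  rule 4 (unconditioned shift): sefalfemga → sefalfemka
  ⇒ Eslurar sefalfemka
The other candidates each miss or misapply at least one Eslurar change.

sefalfemka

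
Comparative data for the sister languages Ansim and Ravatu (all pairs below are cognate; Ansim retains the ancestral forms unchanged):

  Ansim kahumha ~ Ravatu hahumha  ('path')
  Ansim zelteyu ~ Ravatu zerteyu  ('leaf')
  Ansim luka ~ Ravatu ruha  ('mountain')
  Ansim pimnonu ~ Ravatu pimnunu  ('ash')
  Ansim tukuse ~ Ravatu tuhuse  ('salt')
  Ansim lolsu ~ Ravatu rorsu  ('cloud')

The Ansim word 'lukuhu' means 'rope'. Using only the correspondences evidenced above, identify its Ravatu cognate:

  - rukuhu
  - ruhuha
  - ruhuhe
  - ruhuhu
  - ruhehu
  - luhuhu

luka ~ ruha — Ansim l corresponds to Ravatu r word-initially before a back vowel.
tukuse ~ tuhuse — Ansim k corresponds to Ravatu h between vowels (before a back vowel).
Applying these to Ansim 'lukuhu':
  lukuhu → rukuhu   (l→r word-initially before a back vowel)
  rukuhu → ruhuhu   (k→h between vowels (before a back vowel))
So the Ravatu cognate is 'ruhuhu'.

ruhuhu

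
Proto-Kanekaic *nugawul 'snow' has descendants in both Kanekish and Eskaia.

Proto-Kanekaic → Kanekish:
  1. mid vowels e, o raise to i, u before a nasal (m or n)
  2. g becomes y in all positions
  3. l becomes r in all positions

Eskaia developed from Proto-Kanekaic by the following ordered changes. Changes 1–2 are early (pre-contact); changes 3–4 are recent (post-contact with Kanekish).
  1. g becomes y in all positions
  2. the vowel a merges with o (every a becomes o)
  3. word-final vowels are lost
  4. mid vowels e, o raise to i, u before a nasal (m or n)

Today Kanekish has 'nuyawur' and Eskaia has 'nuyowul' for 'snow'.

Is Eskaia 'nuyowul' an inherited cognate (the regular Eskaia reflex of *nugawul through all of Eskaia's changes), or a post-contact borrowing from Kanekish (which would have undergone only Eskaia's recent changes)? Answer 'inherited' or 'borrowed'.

If inherited, *nugawul would pass through all of Eskaia's changes:
Eskaia: *nugawul
  nugawul → nuyawul   [unconditioned shift]
  nuyawul → nuyowul   [vowel merger]
  nuyowul (rule 3 does not apply)
  nuyowul (rule 4 does not apply)
  giving Eskaia nuyowul.
If borrowed from Kanekish 'nuyawur' after the early changes, it would undergo only the recent ones:
  rule 3 (apocope): no change (nuyawur)
  rule 4 (pre-nasal raising): no change (nuyawur)
  ⇒ as a loan: nuyawur
Eskaia 'nuyowul' matches the inherited outcome exactly, so it is an inherited cognate, not a loan.

inherited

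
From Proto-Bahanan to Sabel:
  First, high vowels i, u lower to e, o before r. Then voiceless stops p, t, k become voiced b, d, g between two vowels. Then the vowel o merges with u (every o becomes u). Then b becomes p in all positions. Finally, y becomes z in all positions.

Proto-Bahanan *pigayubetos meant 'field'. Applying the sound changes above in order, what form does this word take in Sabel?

Sabel: start from *pigayubetos.
  rule 1: no change — pigayubetos
  rule 2 (intervocalic voicing): pigayubetos → pigayubedos
  rule 3 (vowel merger): pigayubedos → pigayubedus
  rule 4 (unconditioned shift): pigayubedus → pigayupedus
  rule 5 (unconditioned shift): pigayupedus → pigazupedus
  ⇒ Sabel pigazupedus

pigazupedus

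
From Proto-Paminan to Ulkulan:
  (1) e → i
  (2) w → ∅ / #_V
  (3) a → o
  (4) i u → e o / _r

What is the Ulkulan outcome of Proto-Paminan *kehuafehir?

kihuofiher

Ulkulan: *kehuafehir
  kehuafehir → kihuafihir   [vowel merger]
  kihuafihir (rule 2 does not apply)
  kihuafihir → kihuofihir   [vowel merger]
  kihuofihir → kihuofiher   [pre-rhotic lowering]
  giving Ulkulan kihuofiher.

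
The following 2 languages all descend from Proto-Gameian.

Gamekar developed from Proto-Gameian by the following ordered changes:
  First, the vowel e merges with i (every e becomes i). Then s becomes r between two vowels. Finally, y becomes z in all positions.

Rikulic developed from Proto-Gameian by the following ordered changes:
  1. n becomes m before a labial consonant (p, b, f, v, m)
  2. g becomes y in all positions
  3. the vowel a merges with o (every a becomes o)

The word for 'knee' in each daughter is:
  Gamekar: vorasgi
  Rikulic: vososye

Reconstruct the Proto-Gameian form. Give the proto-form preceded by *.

Position 6: Gamekar has g, Rikulic has y. Gamekar preserves g here (none of its changes turn any other segment into g), so the proto-segment is *g.
Position 4: Gamekar has a, Rikulic has o. Gamekar preserves a here (none of its changes turn any other segment into a), so the proto-segment is *a.
Verify the candidate proto-form against each daughter:
Gamekar: *vosasge > vosasgi > vorasgi  (by vowel merger, rhotacism)
Rikulic: start from *vosasge.
  rule 1: no change — vosasge
  rule 2 (unconditioned shift): vosasge → vosasye
  rule 3 (vowel merger): vosasye → vososye
  ⇒ Rikulic vososye
Only *vosasge yields all of Gamekar vorasgi, Rikulic vososye.

*vosasge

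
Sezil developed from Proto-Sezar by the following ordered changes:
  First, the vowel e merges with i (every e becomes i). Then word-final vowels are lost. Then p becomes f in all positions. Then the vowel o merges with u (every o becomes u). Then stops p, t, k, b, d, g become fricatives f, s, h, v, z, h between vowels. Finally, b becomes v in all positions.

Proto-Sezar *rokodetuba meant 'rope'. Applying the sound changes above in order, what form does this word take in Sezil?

ruhuzisuv

Sezil: *rokodetuba
  rokodetuba → rokodituba   [vowel merger]
  rokodituba → rokoditub   [apocope]
  rokoditub (rule 3 does not apply)
  rokoditub → rukuditub   [vowel merger]
  rukuditub → ruhuzisub   [intervocalic lenition]
  ruhuzisub → ruhuzisuv   [unconditioned shift]
  giving Sezil ruhuzisuv.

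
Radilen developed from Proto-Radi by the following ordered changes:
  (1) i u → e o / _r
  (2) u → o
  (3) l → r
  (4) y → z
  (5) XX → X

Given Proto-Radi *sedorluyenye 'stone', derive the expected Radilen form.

sedorozenze

Radilen: start from *sedorluyenye.
  rule 1: no change — sedorluyenye
  rule 2 (vowel merger): sedorluyenye → sedorloyenye
  rule 3 (unconditioned shift): sedorloyenye → sedorroyenye
  rule 4 (unconditioned shift): sedorroyenye → sedorrozenze
  rule 5 (degemination): sedorrozenze → sedorozenze
  ⇒ Radilen sedorozenze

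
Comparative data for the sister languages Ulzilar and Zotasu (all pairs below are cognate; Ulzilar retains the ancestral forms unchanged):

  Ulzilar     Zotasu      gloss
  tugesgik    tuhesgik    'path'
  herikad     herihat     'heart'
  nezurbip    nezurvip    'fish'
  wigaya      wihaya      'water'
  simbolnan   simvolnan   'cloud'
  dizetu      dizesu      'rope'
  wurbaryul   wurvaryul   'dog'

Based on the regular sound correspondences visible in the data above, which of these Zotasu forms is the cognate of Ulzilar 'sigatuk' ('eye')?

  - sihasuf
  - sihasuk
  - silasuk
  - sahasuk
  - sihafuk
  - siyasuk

sihasuk

wigaya ~ wihaya — Ulzilar g corresponds to Zotasu h between vowels (before a back vowel).
dizetu ~ dizesu — Ulzilar t corresponds to Zotasu s between vowels (before a back vowel).
Applying these to Ulzilar 'sigatuk':
  sigatuk → sihatuk   (g→h between vowels (before a back vowel))
  sihatuk → sihasuk   (t→s between vowels (before a back vowel))
So the Zotasu cognate is 'sihasuk'.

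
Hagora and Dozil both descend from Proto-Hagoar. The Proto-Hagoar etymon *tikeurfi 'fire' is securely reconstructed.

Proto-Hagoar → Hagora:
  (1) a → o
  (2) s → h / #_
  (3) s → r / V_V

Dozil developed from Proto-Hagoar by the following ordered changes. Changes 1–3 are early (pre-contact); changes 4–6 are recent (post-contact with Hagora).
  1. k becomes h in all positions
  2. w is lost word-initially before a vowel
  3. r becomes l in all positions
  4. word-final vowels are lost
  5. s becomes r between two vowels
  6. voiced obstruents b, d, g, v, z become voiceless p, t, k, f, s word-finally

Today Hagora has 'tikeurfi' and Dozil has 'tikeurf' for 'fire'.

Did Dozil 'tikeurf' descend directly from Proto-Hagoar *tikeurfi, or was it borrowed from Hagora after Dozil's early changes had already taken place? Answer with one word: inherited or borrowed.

borrowed

If inherited, *tikeurfi would pass through all of Dozil's changes:
Dozil: *tikeurfi > tiheurfi > tiheulfi > tiheulf  (by unconditioned shift, unconditioned shift, apocope)
If borrowed from Hagora 'tikeurfi' after the early changes, it would undergo only the recent ones:
  rule 4 (apocope): tikeurfi → tikeurf
  rule 5 (rhotacism): no change (tikeurf)
  rule 6 (final devoicing): no change (tikeurf)
  ⇒ as a loan: tikeurf
Dozil 'tikeurf' matches the loan outcome 'tikeurf', not the inherited 'tiheulf' — it skipped the early Dozil changes, so it was borrowed from Hagora.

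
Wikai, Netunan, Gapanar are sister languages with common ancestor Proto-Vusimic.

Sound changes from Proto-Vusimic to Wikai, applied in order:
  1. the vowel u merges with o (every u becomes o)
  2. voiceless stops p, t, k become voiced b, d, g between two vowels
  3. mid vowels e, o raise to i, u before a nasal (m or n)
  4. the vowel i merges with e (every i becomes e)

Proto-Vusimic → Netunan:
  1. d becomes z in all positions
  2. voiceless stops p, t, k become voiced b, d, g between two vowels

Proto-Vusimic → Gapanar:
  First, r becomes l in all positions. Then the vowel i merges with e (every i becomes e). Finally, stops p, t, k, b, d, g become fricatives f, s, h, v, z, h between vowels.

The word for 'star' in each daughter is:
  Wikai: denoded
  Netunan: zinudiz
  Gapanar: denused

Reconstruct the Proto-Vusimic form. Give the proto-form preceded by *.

Position 7: Wikai has d, Netunan has z, Gapanar has d. Gapanar preserves d here (none of its changes turn any other segment into d), so the proto-segment is *d.
Position 2: Wikai has e, Netunan has i, Gapanar has e. Netunan preserves i here (none of its changes turn any other segment into i), so the proto-segment is *i.
Continuing position by position gives *dinutid; check it forward:
Wikai: start from *dinutid.
  rule 1 (vowel merger): dinutid → dinotid
  rule 2 (intervocalic voicing): dinotid → dinodid
  rule 3: no change — dinodid
  rule 4 (vowel merger): dinodid → denoded
  ⇒ Wikai denoded
Netunan: start from *dinutid.
  rule 1 (unconditioned shift): dinutid → zinutiz
  rule 2 (intervocalic voicing): zinutiz → zinudiz
  ⇒ Netunan zinudiz
Gapanar: *dinutid > denuted > denused  (by vowel merger, intervocalic lenition)
No other proto-form is consistent with every reflex, so the reconstruction is *dinutid.

*dinutid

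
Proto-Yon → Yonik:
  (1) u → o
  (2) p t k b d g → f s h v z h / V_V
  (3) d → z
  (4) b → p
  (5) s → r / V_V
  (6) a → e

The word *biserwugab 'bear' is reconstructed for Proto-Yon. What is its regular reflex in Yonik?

Yonik: *biserwugab > biserwogab > biserwohab > piserwohap > pirerwohap > pirerwohep  (by vowel merger, intervocalic lenition, unconditioned shift, rhotacism, vowel merger)

pirerwohep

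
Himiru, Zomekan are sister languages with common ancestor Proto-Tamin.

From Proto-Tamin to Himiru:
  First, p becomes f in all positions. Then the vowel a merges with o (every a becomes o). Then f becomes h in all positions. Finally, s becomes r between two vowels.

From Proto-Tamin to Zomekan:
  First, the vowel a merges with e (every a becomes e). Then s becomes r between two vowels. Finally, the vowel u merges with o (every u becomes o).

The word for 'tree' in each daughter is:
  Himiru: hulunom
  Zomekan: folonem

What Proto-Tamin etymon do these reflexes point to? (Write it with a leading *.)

Position 1: Himiru has h, Zomekan has f. Zomekan preserves f here (none of its changes turn any other segment into f), so the proto-segment is *f.
Position 4: Himiru has u, Zomekan has o. Himiru preserves u here (none of its changes turn any other segment into u), so the proto-segment is *u.
Continuing position by position gives *fulunam; check it forward:
Himiru: *fulunam > fulunom > hulunom  (by vowel merger, unconditioned shift)
Zomekan: *fulunam > fulunem > folonem  (by vowel merger, vowel merger)
*fulunam is the unique common source.

*fulunam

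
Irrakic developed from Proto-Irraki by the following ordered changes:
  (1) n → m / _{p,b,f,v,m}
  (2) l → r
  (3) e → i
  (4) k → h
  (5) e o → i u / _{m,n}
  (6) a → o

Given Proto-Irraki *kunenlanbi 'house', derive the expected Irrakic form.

huninrombi

Irrakic: *kunenlanbi
  kunenlanbi → kunenlambi   [nasal place assimilation]
  kunenlambi → kunenrambi   [unconditioned shift]
  kunenrambi → kuninrambi   [vowel merger]
  kuninrambi → huninrambi   [unconditioned shift]
  huninrambi (rule 5 does not apply)
  huninrambi → huninrombi   [vowel merger]
  giving Irrakic huninrombi.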